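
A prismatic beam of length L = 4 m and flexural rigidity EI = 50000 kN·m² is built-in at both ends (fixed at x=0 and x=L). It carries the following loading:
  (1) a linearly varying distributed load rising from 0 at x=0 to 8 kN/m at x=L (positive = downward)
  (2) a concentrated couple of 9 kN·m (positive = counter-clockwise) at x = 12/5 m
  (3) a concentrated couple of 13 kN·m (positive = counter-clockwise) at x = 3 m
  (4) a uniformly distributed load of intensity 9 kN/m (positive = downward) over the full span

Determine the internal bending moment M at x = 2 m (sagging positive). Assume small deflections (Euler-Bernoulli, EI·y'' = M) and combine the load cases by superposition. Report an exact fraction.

M(2) = 931/60 kN·m

Load 1 — triangular load w₀=8 kN/m (0→w₀ over full span):
  M_1 = 3w₀Lx/20 - w₀L²/30 - w₀x³/(6L) = 3·8·4·2/20 - 8·4²/30 - 8·2³/(6·4) = 8/3 kN·m
Load 2 — applied couple M₀=9 kN·m at a=12/5 m (b=L-a=8/5):
  M_2 = R_Ax - M_A  [x≤a] with R_A=81/25, M_A=72/25 = (81/25)·2 - (72/25) = 18/5 kN·m
Load 3 — applied couple M₀=13 kN·m at a=3 m (b=L-a=1):
  M_3 = R_Ax - M_A  [x≤a] with R_A=117/32, M_A=65/16 = (117/32)·2 - (65/16) = 13/4 kN·m
Load 4 — uniform load w=9 kN/m over full span:
  M_4 = wLx/2 - wL²/12 - wx²/2 = 9·4·2/2 - 9·4²/12 - 9·2²/2 = 6 kN·m
Superposition: M = Σ M_i = 931/60 kN·m ≈ 15.516667 kN·m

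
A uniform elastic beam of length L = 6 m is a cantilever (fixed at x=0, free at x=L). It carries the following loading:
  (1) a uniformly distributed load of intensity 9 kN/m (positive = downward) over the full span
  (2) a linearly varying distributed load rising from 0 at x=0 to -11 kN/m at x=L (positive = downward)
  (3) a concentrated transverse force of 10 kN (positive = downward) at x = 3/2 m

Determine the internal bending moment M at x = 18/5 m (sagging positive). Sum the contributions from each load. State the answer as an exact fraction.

Load 1 — uniform load w=9 kN/m over full span:
  M_1 = -w(L-x)²/2 = -9·(6-(18/5))²/2 = -648/25 kN·m
Load 2 — triangular load w₀=-11 kN/m (0→w₀ over full span):
  M_2 = w₀Lx/2 - w₀L²/3 - w₀x³/(6L) = (-11)·6·(18/5)/2 - (-11)·6²/3 - (-11)·(18/5)³/(6·6) = 3432/125 kN·m
Load 3 — point force P=10 kN at a=3/2 m (b=L-a=9/2):
  M_3 = 0  [x>a] = 0 kN·m
Superposition: M = Σ M_i = 192/125 kN·m ≈ 1.536000 kN·m

M(18/5) = 192/125 kN·m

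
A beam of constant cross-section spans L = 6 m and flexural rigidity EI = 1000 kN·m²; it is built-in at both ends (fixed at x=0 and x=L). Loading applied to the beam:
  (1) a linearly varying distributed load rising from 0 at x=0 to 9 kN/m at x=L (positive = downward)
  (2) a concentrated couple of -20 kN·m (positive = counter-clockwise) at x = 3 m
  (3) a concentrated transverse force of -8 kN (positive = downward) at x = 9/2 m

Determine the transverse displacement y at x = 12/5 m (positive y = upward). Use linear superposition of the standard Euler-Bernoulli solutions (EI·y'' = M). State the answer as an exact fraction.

Load 1 — triangular load w₀=9 kN/m (0→w₀ over full span):
  y_1 = -w₀x²(L-x)²(x+2L)/(120LEI) = -9·(12/5)²·(6-(12/5))²·((12/5)+2·6)/(120·6·1000) = -26244/1953125 m
Load 2 — applied couple M₀=-20 kN·m at a=3 m (b=L-a=3):
  y_2 = (R_Ax³/6 - M_Ax²/2)/EI  [x≤a] with R_A=-5, M_A=-5 = ((-5)·(12/5)³/6 - (-5)·(12/5)²/2)/1000 = 9/3125 m
Load 3 — point force P=-8 kN at a=9/2 m (b=L-a=3/2):
  y_3 = -Pb²x²(3aL-(3a+b)x)/(6L³EI)  [x≤a] = -(-8)·(3/2)²·(12/5)²·(3·(9/2)·6-(3·(9/2)+(3/2))·(12/5))/(6·6³·1000) = 9/2500 m
Superposition: y = Σ y_i = -54351/7812500 m ≈ -0.006957 m

y(12/5) = -54351/7812500 m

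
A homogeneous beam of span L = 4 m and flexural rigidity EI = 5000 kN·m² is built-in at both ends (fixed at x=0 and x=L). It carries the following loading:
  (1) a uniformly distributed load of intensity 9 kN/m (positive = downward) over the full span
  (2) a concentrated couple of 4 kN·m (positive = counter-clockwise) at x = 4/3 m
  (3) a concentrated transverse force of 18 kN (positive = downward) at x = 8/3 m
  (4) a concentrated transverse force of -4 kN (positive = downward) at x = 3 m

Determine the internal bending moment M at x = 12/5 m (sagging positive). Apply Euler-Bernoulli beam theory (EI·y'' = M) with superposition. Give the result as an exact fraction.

Load 1 — uniform load w=9 kN/m over full span:
  M_1 = wLx/2 - wL²/12 - wx²/2 = 9·4·(12/5)/2 - 9·4²/12 - 9·(12/5)²/2 = 132/25 kN·m
Load 2 — applied couple M₀=4 kN·m at a=4/3 m (b=L-a=8/3):
  M_2 = R_Ax - M_A - M₀  [x>a] with R_A=4/3, M_A=0 = (4/3)·(12/5) - 0 - 4 = -4/5 kN·m
Load 3 — point force P=18 kN at a=8/3 m (b=L-a=4/3):
  M_3 = Pb²(3a+b)x/L³ - Pab²/L²  [x≤a] = 18·(4/3)²·(3·(8/3)+(4/3))·(12/5)/4³ - 18·(8/3)·(4/3)²/4² = 88/15 kN·m
Load 4 — point force P=-4 kN at a=3 m (b=L-a=1):
  M_4 = Pb²(3a+b)x/L³ - Pab²/L²  [x≤a] = (-4)·1²·(3·3+1)·(12/5)/4³ - (-4)·3·1²/4² = -3/4 kN·m
Superposition: M = Σ M_i = 2879/300 kN·m ≈ 9.596667 kN·m

M(12/5) = 2879/300 kN·m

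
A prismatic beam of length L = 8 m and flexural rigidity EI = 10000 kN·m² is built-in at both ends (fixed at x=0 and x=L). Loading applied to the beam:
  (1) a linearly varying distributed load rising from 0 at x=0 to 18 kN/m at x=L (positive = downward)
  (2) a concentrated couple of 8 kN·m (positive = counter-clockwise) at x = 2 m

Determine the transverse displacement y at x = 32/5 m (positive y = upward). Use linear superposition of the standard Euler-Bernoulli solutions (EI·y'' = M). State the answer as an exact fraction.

Load 1 — triangular load w₀=18 kN/m (0→w₀ over full span):
  y_1 = -w₀x²(L-x)²(x+2L)/(120LEI) = -18·(32/5)²·(8-(32/5))²·((32/5)+2·8)/(120·8·10000) = -43008/9765625 m
Load 2 — applied couple M₀=8 kN·m at a=2 m (b=L-a=6):
  y_2 = (R_Ax³/6 - M_Ax²/2 - M₀(x-a)²/2)/EI  [x>a] with R_A=9/8, M_A=-3/2 = ((9/8)·(32/5)³/6 - (-3/2)·(32/5)²/2 - 8·((32/5)-2)²/2)/10000 = 19/78125 m
Superposition: y = Σ y_i = -40633/9765625 m ≈ -0.004161 m

y(32/5) = -40633/9765625 m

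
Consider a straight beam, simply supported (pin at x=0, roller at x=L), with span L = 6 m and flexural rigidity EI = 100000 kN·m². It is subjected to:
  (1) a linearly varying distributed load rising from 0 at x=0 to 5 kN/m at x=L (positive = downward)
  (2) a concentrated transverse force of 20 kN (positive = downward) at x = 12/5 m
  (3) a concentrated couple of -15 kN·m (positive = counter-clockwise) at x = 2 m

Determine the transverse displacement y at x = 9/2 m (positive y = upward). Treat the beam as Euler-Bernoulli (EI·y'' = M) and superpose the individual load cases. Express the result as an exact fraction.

y(9/2) = -1292169/1280000000 m

Load 1 — triangular load w₀=5 kN/m (0→w₀ over full span):
  y_1 = -w₀x(7L⁴-10L²x²+3x⁴)/(360LEI) = -5·(9/2)·(7·6⁴-10·6²·(9/2)²+3·(9/2)⁴)/(360·6·100000) = -3213/10240000 m
Load 2 — point force P=20 kN at a=12/5 m (b=L-a=18/5):
  y_2 = -Pa(L-x)(2Lx-a²-x²)/(6LEI)  [x>a] = -20·(12/5)·(6-(9/2))·(2·6·(9/2)-(12/5)²-(9/2)²)/(6·6·100000) = -2799/5000000 m
Load 3 — applied couple M₀=-15 kN·m at a=2 m (b=L-a=4):
  y_3 = (M₀x³/(6L)-M₀(x-a)²/2+C₁x)/EI  [x>a] with C₁=M₀(3b²-L²)/(6L)=-5 = ((-15)·(9/2)³/(6·6)-(-15)·((9/2)-2)²/2+(-5)·(9/2))/100000 = -87/640000 m
Superposition: y = Σ y_i = -1292169/1280000000 m ≈ -0.001010 m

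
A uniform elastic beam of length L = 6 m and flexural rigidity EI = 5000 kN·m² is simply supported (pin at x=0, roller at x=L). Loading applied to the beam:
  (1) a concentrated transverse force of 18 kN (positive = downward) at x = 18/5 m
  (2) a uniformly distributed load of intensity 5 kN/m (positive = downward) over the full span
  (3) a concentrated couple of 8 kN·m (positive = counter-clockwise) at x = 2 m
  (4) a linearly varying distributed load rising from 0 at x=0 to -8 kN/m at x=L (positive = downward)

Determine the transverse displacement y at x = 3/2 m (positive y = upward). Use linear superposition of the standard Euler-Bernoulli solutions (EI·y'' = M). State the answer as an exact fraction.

Load 1 — point force P=18 kN at a=18/5 m (b=L-a=12/5):
  y_1 = -Pbx(L²-b²-x²)/(6LEI)  [x≤a] = -18·(12/5)·(3/2)·(6²-(12/5)²-(3/2)²)/(6·6·5000) = -25191/2500000 m
Load 2 — uniform load w=5 kN/m over full span:
  y_2 = -wx(L³-2Lx²+x³)/(24EI) = -5·(3/2)·(6³-2·6·(3/2)²+(3/2)³)/(24·5000) = -1539/128000 m
Load 3 — applied couple M₀=8 kN·m at a=2 m (b=L-a=4):
  y_3 = (M₀x³/(6L)+C₁x)/EI  [x≤a] with C₁=M₀(3b²-L²)/(6L)=8/3 = (8·(3/2)³/(6·6)+(8/3)·(3/2))/5000 = 19/20000 m
Load 4 — triangular load w₀=-8 kN/m (0→w₀ over full span):
  y_4 = -w₀x(7L⁴-10L²x²+3x⁴)/(360LEI) = -(-8)·(3/2)·(7·6⁴-10·6²·(3/2)²+3·(3/2)⁴)/(360·6·5000) = 2943/320000 m
Superposition: y = Σ y_i = -956237/80000000 m ≈ -0.011953 m

y(3/2) = -956237/80000000 m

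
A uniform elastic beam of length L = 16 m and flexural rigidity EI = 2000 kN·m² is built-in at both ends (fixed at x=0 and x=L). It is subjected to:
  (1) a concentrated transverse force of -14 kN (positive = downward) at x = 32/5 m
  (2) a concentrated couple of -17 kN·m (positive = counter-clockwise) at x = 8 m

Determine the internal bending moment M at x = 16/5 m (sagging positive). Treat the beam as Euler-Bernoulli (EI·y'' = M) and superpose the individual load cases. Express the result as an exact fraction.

Load 1 — point force P=-14 kN at a=32/5 m (b=L-a=48/5):
  M_1 = Pb²(3a+b)x/L³ - Pab²/L²  [x≤a] = (-14)·(48/5)²·(3·(32/5)+(48/5))·(16/5)/16³ - (-14)·(32/5)·(48/5)²/16² = 2016/625 kN·m
Load 2 — applied couple M₀=-17 kN·m at a=8 m (b=L-a=8):
  M_2 = R_Ax - M_A  [x≤a] with R_A=-51/32, M_A=-17/4 = (-51/32)·(16/5) - (-17/4) = -17/20 kN·m
Superposition: M = Σ M_i = 5939/2500 kN·m ≈ 2.375600 kN·m

M(16/5) = 5939/2500 kN·m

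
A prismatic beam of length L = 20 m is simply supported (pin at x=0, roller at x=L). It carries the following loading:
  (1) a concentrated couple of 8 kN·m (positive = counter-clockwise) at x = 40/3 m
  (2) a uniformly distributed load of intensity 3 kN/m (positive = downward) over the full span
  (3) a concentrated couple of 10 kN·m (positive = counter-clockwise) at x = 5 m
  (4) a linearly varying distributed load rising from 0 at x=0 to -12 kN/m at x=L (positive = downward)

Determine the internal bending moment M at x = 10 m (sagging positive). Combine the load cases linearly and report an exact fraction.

M(10) = -151 kN·m

Load 1 — applied couple M₀=8 kN·m at a=40/3 m (b=L-a=20/3):
  M_1 = M₀x/L  [x≤a] = 8·10/20 = 4 kN·m
Load 2 — uniform load w=3 kN/m over full span:
  M_2 = wx(L-x)/2 = 3·10·(20-10)/2 = 150 kN·m
Load 3 — applied couple M₀=10 kN·m at a=5 m (b=L-a=15):
  M_3 = M₀x/L - M₀  [x>a] = 10·10/20 - 10 = -5 kN·m
Load 4 — triangular load w₀=-12 kN/m (0→w₀ over full span):
  M_4 = w₀Lx/6 - w₀x³/(6L) = (-12)·20·10/6 - (-12)·10³/(6·20) = -300 kN·m
Superposition: M = Σ M_i = -151 kN·m ≈ -151.000000 kN·m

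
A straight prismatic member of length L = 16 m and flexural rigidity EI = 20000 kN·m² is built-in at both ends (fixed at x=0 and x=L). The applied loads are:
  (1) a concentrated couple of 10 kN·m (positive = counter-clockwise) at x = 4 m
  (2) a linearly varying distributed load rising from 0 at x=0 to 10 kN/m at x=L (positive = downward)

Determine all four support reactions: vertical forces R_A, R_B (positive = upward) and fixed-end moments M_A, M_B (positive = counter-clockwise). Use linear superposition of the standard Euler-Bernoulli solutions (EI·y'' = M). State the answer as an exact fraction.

Load 1 — applied couple M₀=10 kN·m at a=4 m (b=L-a=12):
  R_A = 6M₀ab/L³ = 6·10·4·12/16³ = 45/64 kN
  M_A = M₀b(2a-b)/L² = 10·12·(2·4-12)/16² = -15/8 kN·m
  R_B = -6M₀ab/L³ = -6·10·4·12/16³ = -45/64 kN
  M_B = M₀a(2b-a)/L² = 10·4·(2·12-4)/16² = 25/8 kN·m
Load 2 — triangular load w₀=10 kN/m (0→w₀ over full span):
  R_A = 3w₀L/20 = 3·10·16/20 = 24 kN
  M_A = w₀L²/30 = 10·16²/30 = 256/3 kN·m
  R_B = 7w₀L/20 = 7·10·16/20 = 56 kN
  M_B = -w₀L²/20 = -10·16²/20 = -128 kN·m
Superposition: R_A = 1581/64 kN, M_A = 2003/24 kN·m, R_B = 3539/64 kN, M_B = -999/8 kN·m

R_A = 1581/64 kN, M_A = 2003/24 kN·m, R_B = 3539/64 kN, M_B = -999/8 kN·m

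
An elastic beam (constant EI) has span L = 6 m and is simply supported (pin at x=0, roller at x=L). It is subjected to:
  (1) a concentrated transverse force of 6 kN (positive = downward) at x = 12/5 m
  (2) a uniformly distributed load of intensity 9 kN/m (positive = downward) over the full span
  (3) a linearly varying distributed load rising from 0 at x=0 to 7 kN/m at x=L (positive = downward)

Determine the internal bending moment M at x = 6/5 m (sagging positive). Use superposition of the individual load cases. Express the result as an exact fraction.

Load 1 — point force P=6 kN at a=12/5 m (b=L-a=18/5):
  M_1 = Pbx/L  [x≤a] = 6·(18/5)·(6/5)/6 = 108/25 kN·m
Load 2 — uniform load w=9 kN/m over full span:
  M_2 = wx(L-x)/2 = 9·(6/5)·(6-(6/5))/2 = 648/25 kN·m
Load 3 — triangular load w₀=7 kN/m (0→w₀ over full span):
  M_3 = w₀Lx/6 - w₀x³/(6L) = 7·6·(6/5)/6 - 7·(6/5)³/(6·6) = 1008/125 kN·m
Superposition: M = Σ M_i = 4788/125 kN·m ≈ 38.304000 kN·m

M(6/5) = 4788/125 kN·m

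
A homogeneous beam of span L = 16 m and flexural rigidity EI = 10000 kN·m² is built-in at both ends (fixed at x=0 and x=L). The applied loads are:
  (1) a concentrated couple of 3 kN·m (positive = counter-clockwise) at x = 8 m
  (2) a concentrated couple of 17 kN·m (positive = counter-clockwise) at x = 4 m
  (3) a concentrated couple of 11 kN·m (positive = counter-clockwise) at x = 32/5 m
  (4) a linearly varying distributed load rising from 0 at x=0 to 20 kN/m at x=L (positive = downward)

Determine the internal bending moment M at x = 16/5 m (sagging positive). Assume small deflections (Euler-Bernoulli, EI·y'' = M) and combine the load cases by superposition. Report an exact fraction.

M(16/5) = -89297/6000 kN·m

Load 1 — applied couple M₀=3 kN·m at a=8 m (b=L-a=8):
  M_1 = R_Ax - M_A  [x≤a] with R_A=9/32, M_A=3/4 = (9/32)·(16/5) - (3/4) = 3/20 kN·m
Load 2 — applied couple M₀=17 kN·m at a=4 m (b=L-a=12):
  M_2 = R_Ax - M_A  [x≤a] with R_A=153/128, M_A=-51/16 = (153/128)·(16/5) - (-51/16) = 561/80 kN·m
Load 3 — applied couple M₀=11 kN·m at a=32/5 m (b=L-a=48/5):
  M_3 = R_Ax - M_A  [x≤a] with R_A=99/100, M_A=33/25 = (99/100)·(16/5) - (33/25) = 231/125 kN·m
Load 4 — triangular load w₀=20 kN/m (0→w₀ over full span):
  M_4 = 3w₀Lx/20 - w₀L²/30 - w₀x³/(6L) = 3·20·16·(16/5)/20 - 20·16²/30 - 20·(16/5)³/(6·16) = -1792/75 kN·m
Superposition: M = Σ M_i = -89297/6000 kN·m ≈ -14.882833 kN·m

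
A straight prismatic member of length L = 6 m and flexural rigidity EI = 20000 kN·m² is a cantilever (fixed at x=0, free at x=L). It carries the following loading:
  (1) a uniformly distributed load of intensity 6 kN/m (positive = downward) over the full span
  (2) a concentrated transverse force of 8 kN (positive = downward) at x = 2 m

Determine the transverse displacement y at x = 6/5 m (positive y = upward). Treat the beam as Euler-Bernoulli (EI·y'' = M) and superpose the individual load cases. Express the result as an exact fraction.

Load 1 — uniform load w=6 kN/m over full span:
  y_1 = -wx²(x²-4Lx+6L²)/(24EI) = -6·(6/5)²·((6/5)²-4·6·(6/5)+6·6²)/(24·20000) = -10611/3125000 m
Load 2 — point force P=8 kN at a=2 m (b=L-a=4):
  y_2 = -Px²(3a-x)/(6EI)  [x≤a] = -8·(6/5)²·(3·2-(6/5))/(6·20000) = -36/78125 m
Superposition: y = Σ y_i = -12051/3125000 m ≈ -0.003856 m

y(6/5) = -12051/3125000 m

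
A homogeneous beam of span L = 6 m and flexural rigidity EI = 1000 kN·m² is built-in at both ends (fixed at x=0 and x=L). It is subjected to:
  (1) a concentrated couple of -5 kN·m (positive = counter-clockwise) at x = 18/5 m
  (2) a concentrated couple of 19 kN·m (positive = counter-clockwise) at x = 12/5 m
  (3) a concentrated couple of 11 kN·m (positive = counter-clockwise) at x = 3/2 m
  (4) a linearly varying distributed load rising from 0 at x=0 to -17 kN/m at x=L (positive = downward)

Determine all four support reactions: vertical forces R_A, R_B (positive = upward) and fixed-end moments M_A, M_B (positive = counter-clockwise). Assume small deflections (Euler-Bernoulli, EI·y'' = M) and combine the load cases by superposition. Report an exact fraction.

R_A = -3951/400 kN, M_A = -8713/400 kN·m, R_B = -16449/400 kN, M_B = 15807/400 kN·m

Load 1 — applied couple M₀=-5 kN·m at a=18/5 m (b=L-a=12/5):
  R_A = 6M₀ab/L³ = 6·(-5)·(18/5)·(12/5)/6³ = -6/5 kN
  M_A = M₀b(2a-b)/L² = (-5)·(12/5)·(2·(18/5)-(12/5))/6² = -8/5 kN·m
  R_B = -6M₀ab/L³ = -6·(-5)·(18/5)·(12/5)/6³ = 6/5 kN
  M_B = M₀a(2b-a)/L² = (-5)·(18/5)·(2·(12/5)-(18/5))/6² = -3/5 kN·m
Load 2 — applied couple M₀=19 kN·m at a=12/5 m (b=L-a=18/5):
  R_A = 6M₀ab/L³ = 6·19·(12/5)·(18/5)/6³ = 114/25 kN
  M_A = M₀b(2a-b)/L² = 19·(18/5)·(2·(12/5)-(18/5))/6² = 57/25 kN·m
  R_B = -6M₀ab/L³ = -6·19·(12/5)·(18/5)/6³ = -114/25 kN
  M_B = M₀a(2b-a)/L² = 19·(12/5)·(2·(18/5)-(12/5))/6² = 152/25 kN·m
Load 3 — applied couple M₀=11 kN·m at a=3/2 m (b=L-a=9/2):
  R_A = 6M₀ab/L³ = 6·11·(3/2)·(9/2)/6³ = 33/16 kN
  M_A = M₀b(2a-b)/L² = 11·(9/2)·(2·(3/2)-(9/2))/6² = -33/16 kN·m
  R_B = -6M₀ab/L³ = -6·11·(3/2)·(9/2)/6³ = -33/16 kN
  M_B = M₀a(2b-a)/L² = 11·(3/2)·(2·(9/2)-(3/2))/6² = 55/16 kN·m
Load 4 — triangular load w₀=-17 kN/m (0→w₀ over full span):
  R_A = 3w₀L/20 = 3·(-17)·6/20 = -153/10 kN
  M_A = w₀L²/30 = (-17)·6²/30 = -102/5 kN·m
  R_B = 7w₀L/20 = 7·(-17)·6/20 = -357/10 kN
  M_B = -w₀L²/20 = -(-17)·6²/20 = 153/5 kN·m
Superposition: R_A = -3951/400 kN, M_A = -8713/400 kN·m, R_B = -16449/400 kN, M_B = 15807/400 kN·m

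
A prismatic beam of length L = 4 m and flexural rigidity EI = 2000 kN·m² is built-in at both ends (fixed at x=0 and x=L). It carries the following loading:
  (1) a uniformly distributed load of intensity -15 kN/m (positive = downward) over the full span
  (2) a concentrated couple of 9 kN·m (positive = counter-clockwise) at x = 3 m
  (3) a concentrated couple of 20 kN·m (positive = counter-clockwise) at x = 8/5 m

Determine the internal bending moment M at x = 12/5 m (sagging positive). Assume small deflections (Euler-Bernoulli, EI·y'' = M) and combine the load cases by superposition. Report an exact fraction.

Load 1 — uniform load w=-15 kN/m over full span:
  M_1 = wLx/2 - wL²/12 - wx²/2 = (-15)·4·(12/5)/2 - (-15)·4²/12 - (-15)·(12/5)²/2 = -44/5 kN·m
Load 2 — applied couple M₀=9 kN·m at a=3 m (b=L-a=1):
  M_2 = R_Ax - M_A  [x≤a] with R_A=81/32, M_A=45/16 = (81/32)·(12/5) - (45/16) = 261/80 kN·m
Load 3 — applied couple M₀=20 kN·m at a=8/5 m (b=L-a=12/5):
  M_3 = R_Ax - M_A - M₀  [x>a] with R_A=36/5, M_A=12/5 = (36/5)·(12/5) - (12/5) - 20 = -128/25 kN·m
Superposition: M = Σ M_i = -4263/400 kN·m ≈ -10.657500 kN·m

M(12/5) = -4263/400 kN·m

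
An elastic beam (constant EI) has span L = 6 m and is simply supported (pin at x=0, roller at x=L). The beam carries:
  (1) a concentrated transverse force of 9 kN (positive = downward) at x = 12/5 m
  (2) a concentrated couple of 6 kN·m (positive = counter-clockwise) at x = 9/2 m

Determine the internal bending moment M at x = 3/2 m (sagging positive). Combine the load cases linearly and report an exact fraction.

M(3/2) = 48/5 kN·m

Load 1 — point force P=9 kN at a=12/5 m (b=L-a=18/5):
  M_1 = Pbx/L  [x≤a] = 9·(18/5)·(3/2)/6 = 81/10 kN·m
Load 2 — applied couple M₀=6 kN·m at a=9/2 m (b=L-a=3/2):
  M_2 = M₀x/L  [x≤a] = 6·(3/2)/6 = 3/2 kN·m
Superposition: M = Σ M_i = 48/5 kN·m ≈ 9.600000 kN·m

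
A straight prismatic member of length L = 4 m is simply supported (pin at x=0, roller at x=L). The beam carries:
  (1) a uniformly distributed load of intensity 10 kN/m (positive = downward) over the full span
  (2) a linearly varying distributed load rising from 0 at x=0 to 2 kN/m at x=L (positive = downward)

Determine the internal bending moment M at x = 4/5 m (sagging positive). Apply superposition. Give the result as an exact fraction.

M(4/5) = 1728/125 kN·m

Load 1 — uniform load w=10 kN/m over full span:
  M_1 = wx(L-x)/2 = 10·(4/5)·(4-(4/5))/2 = 64/5 kN·m
Load 2 — triangular load w₀=2 kN/m (0→w₀ over full span):
  M_2 = w₀Lx/6 - w₀x³/(6L) = 2·4·(4/5)/6 - 2·(4/5)³/(6·4) = 128/125 kN·m
Superposition: M = Σ M_i = 1728/125 kN·m ≈ 13.824000 kN·m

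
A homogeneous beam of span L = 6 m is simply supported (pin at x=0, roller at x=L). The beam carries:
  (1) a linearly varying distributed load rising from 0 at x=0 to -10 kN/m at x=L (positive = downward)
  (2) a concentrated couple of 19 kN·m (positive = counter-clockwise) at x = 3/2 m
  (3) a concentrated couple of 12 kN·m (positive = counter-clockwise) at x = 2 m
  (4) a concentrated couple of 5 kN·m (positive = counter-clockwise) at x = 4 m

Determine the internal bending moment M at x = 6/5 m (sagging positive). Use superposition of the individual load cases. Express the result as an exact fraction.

Load 1 — triangular load w₀=-10 kN/m (0→w₀ over full span):
  M_1 = w₀Lx/6 - w₀x³/(6L) = (-10)·6·(6/5)/6 - (-10)·(6/5)³/(6·6) = -288/25 kN·m
Load 2 — applied couple M₀=19 kN·m at a=3/2 m (b=L-a=9/2):
  M_2 = M₀x/L  [x≤a] = 19·(6/5)/6 = 19/5 kN·m
Load 3 — applied couple M₀=12 kN·m at a=2 m (b=L-a=4):
  M_3 = M₀x/L  [x≤a] = 12·(6/5)/6 = 12/5 kN·m
Load 4 — applied couple M₀=5 kN·m at a=4 m (b=L-a=2):
  M_4 = M₀x/L  [x≤a] = 5·(6/5)/6 = 1 kN·m
Superposition: M = Σ M_i = -108/25 kN·m ≈ -4.320000 kN·m

M(6/5) = -108/25 kN·m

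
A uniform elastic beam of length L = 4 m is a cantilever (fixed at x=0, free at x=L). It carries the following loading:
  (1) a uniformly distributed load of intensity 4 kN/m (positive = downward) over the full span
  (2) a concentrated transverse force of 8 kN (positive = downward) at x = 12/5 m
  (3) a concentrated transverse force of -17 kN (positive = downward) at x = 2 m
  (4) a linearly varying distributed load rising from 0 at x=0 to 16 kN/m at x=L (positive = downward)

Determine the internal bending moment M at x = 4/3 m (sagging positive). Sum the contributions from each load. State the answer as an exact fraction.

M(4/3) = -22546/405 kN·m

Load 1 — uniform load w=4 kN/m over full span:
  M_1 = -w(L-x)²/2 = -4·(4-(4/3))²/2 = -128/9 kN·m
Load 2 — point force P=8 kN at a=12/5 m (b=L-a=8/5):
  M_2 = -P(a-x)  [x≤a] = -8·((12/5)-(4/3)) = -128/15 kN·m
Load 3 — point force P=-17 kN at a=2 m (b=L-a=2):
  M_3 = -P(a-x)  [x≤a] = -(-17)·(2-(4/3)) = 34/3 kN·m
Load 4 — triangular load w₀=16 kN/m (0→w₀ over full span):
  M_4 = w₀Lx/2 - w₀L²/3 - w₀x³/(6L) = 16·4·(4/3)/2 - 16·4²/3 - 16·(4/3)³/(6·4) = -3584/81 kN·m
Superposition: M = Σ M_i = -22546/405 kN·m ≈ -55.669136 kN·m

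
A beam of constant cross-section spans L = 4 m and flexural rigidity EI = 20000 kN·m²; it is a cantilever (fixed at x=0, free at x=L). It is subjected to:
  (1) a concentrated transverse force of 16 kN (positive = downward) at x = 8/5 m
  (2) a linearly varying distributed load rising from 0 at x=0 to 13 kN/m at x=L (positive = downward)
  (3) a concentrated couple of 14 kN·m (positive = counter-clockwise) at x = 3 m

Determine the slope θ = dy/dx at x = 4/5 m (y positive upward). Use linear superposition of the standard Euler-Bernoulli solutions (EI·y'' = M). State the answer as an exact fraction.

Load 1 — point force P=16 kN at a=8/5 m (b=L-a=12/5):
  θ_1 = -Px(2a-x)/(2EI)  [x≤a] = -16·(4/5)·(2·(8/5)-(4/5))/(2·20000) = -12/15625 rad
Load 2 — triangular load w₀=13 kN/m (0→w₀ over full span):
  θ_2 = (w₀Lx²/4-w₀L²x/3-w₀x⁴/(24L))/EI = (13·4·(4/5)²/4-13·4²·(4/5)/3-13·(4/5)⁴/(24·4))/20000 = -11063/4687500 rad
Load 3 — applied couple M₀=14 kN·m at a=3 m (b=L-a=1):
  θ_3 = M₀x/EI  [x≤a] = 14·(4/5)/20000 = 7/12500 rad
Superposition: θ = Σ θ_i = -6019/2343750 rad ≈ -0.002568 rad

θ(4/5) = -6019/2343750 rad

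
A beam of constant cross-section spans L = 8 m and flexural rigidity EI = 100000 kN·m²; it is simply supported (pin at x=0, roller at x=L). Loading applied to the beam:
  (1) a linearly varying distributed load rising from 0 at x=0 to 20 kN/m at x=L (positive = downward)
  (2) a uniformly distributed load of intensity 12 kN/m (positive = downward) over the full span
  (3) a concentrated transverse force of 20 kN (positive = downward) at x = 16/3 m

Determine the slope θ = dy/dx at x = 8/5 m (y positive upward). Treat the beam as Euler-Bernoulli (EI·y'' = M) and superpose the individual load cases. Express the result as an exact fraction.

θ(8/5) = -133868/31640625 rad

Load 1 — triangular load w₀=20 kN/m (0→w₀ over full span):
  θ_1 = -w₀(7L⁴-30L²x²+15x⁴)/(360LEI) = -20·(7·8⁴-30·8²·(8/5)²+15·(8/5)⁴)/(360·8·100000) = -5824/3515625 rad
Load 2 — uniform load w=12 kN/m over full span:
  θ_2 = -w(L³-6Lx²+4x³)/(24EI) = -12·(8³-6·8·(8/5)²+4·(8/5)³)/(24·100000) = -792/390625 rad
Load 3 — point force P=20 kN at a=16/3 m (b=L-a=8/3):
  θ_3 = -Pb(L²-b²-3x²)/(6LEI)  [x≤a] = -20·(8/3)·(8²-(8/3)²-3·(8/5)²)/(6·8·100000) = -692/1265625 rad
Superposition: θ = Σ θ_i = -133868/31640625 rad ≈ -0.004231 rad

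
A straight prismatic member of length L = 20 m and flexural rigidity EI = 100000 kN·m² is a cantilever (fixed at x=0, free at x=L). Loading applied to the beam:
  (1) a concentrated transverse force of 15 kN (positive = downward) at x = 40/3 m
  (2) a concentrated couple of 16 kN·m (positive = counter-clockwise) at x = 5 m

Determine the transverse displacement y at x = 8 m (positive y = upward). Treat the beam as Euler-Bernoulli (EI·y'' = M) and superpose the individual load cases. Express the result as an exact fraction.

y(8) = -117/2500 m

Load 1 — point force P=15 kN at a=40/3 m (b=L-a=20/3):
  y_1 = -Px²(3a-x)/(6EI)  [x≤a] = -15·8²·(3·(40/3)-8)/(6·100000) = -32/625 m
Load 2 — applied couple M₀=16 kN·m at a=5 m (b=L-a=15):
  y_2 = M₀a(2x-a)/(2EI)  [x>a] = 16·5·(2·8-5)/(2·100000) = 11/2500 m
Superposition: y = Σ y_i = -117/2500 m ≈ -0.046800 m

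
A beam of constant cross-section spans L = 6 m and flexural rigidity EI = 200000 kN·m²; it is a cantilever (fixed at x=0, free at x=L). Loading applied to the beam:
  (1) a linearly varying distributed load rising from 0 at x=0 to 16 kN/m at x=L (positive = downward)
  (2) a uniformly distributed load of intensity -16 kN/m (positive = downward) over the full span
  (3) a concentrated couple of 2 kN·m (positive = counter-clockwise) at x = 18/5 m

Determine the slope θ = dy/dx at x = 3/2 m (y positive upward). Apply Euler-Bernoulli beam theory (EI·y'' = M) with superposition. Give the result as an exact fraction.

θ(3/2) = 1623/3200000 rad

Load 1 — triangular load w₀=16 kN/m (0→w₀ over full span):
  θ_1 = (w₀Lx²/4-w₀L²x/3-w₀x⁴/(24L))/EI = (16·6·(3/2)²/4-16·6²·(3/2)/3-16·(3/2)⁴/(24·6))/200000 = -3753/3200000 rad
Load 2 — uniform load w=-16 kN/m over full span:
  θ_2 = -wx(x²-3Lx+3L²)/(6EI) = -(-16)·(3/2)·((3/2)²-3·6·(3/2)+3·6²)/(6·200000) = 333/200000 rad
Load 3 — applied couple M₀=2 kN·m at a=18/5 m (b=L-a=12/5):
  θ_3 = M₀x/EI  [x≤a] = 2·(3/2)/200000 = 3/200000 rad
Superposition: θ = Σ θ_i = 1623/3200000 rad ≈ 0.000507 rad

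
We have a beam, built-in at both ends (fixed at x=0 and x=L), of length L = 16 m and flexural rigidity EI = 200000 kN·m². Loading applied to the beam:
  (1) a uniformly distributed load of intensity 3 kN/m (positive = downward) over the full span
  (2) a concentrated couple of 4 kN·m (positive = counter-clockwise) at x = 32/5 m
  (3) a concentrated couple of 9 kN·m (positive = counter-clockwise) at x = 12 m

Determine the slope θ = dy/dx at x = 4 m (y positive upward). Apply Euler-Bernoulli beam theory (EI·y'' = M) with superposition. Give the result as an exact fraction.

Load 1 — uniform load w=3 kN/m over full span:
  θ_1 = -wx(L-x)(L-2x)/(12EI) = -3·4·(16-4)·(16-2·4)/(12·200000) = -3/6250 rad
Load 2 — applied couple M₀=4 kN·m at a=32/5 m (b=L-a=48/5):
  θ_2 = (R_Ax²/2 - M_Ax)/EI  [x≤a] with R_A=9/25, M_A=12/25 = ((9/25)·4²/2 - (12/25)·4)/200000 = 3/625000 rad
Load 3 — applied couple M₀=9 kN·m at a=12 m (b=L-a=4):
  θ_3 = (R_Ax²/2 - M_Ax)/EI  [x≤a] with R_A=81/128, M_A=45/16 = ((81/128)·4²/2 - (45/16)·4)/200000 = -99/3200000 rad
Superposition: θ = Σ θ_i = -40491/80000000 rad ≈ -0.000506 rad

θ(4) = -40491/80000000 rad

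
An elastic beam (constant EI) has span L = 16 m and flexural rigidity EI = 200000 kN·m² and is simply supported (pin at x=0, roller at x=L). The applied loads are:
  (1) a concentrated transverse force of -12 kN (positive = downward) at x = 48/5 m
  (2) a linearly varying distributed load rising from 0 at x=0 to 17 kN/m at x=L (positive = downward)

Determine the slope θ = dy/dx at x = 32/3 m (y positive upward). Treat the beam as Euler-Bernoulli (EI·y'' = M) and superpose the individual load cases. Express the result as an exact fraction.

θ(32/3) = 264688/94921875 rad

Load 1 — point force P=-12 kN at a=48/5 m (b=L-a=32/5):
  θ_1 = -Pa(2L²-6Lx+3x²+a²)/(6LEI)  [x>a] = -(-12)·(48/5)·(2·16²-6·16·(32/3)+3·(32/3)²+(48/5)²)/(6·16·200000) = -184/390625 rad
Load 2 — triangular load w₀=17 kN/m (0→w₀ over full span):
  θ_2 = -w₀(7L⁴-30L²x²+15x⁴)/(360LEI) = -17·(7·16⁴-30·16²·(32/3)²+15·(32/3)⁴)/(360·16·200000) = 12376/3796875 rad
Superposition: θ = Σ θ_i = 264688/94921875 rad ≈ 0.002788 rad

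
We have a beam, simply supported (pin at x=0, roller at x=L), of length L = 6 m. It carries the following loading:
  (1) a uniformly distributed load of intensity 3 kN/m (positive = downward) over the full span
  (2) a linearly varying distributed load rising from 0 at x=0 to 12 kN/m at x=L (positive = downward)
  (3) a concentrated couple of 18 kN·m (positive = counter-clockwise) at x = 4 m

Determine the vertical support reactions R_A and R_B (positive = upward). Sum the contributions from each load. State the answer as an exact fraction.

R_A = 24 kN, R_B = 30 kN

Load 1 — uniform load w=3 kN/m over full span:
  R_A = wL/2 = 3·6/2 = 9 kN
  R_B = wL/2 = 3·6/2 = 9 kN
Load 2 — triangular load w₀=12 kN/m (0→w₀ over full span):
  R_A = w₀L/6 = 12·6/6 = 12 kN
  R_B = w₀L/3 = 12·6/3 = 24 kN
Load 3 — applied couple M₀=18 kN·m at a=4 m (b=L-a=2):
  R_A = M₀/L = 18/6 = 3 kN
  R_B = -M₀/L = -18/6 = -3 kN
Superposition: R_A = 24 kN, R_B = 30 kN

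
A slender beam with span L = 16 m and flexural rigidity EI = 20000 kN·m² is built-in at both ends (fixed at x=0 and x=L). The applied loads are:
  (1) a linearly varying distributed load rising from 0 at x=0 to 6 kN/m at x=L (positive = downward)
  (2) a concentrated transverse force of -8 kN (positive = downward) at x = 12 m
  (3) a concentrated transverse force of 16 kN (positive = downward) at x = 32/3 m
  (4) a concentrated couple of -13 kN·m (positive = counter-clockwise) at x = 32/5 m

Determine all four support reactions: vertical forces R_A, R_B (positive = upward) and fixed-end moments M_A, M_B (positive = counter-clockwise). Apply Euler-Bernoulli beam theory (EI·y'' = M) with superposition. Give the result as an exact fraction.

Load 1 — triangular load w₀=6 kN/m (0→w₀ over full span):
  R_A = 3w₀L/20 = 3·6·16/20 = 72/5 kN
  M_A = w₀L²/30 = 6·16²/30 = 256/5 kN·m
  R_B = 7w₀L/20 = 7·6·16/20 = 168/5 kN
  M_B = -w₀L²/20 = -6·16²/20 = -384/5 kN·m
Load 2 — point force P=-8 kN at a=12 m (b=L-a=4):
  R_A = Pb²(3a+b)/L³ = (-8)·4²·(3·12+4)/16³ = -5/4 kN
  M_A = Pab²/L² = (-8)·12·4²/16² = -6 kN·m
  R_B = Pa²(a+3b)/L³ = (-8)·12²·(12+3·4)/16³ = -27/4 kN
  M_B = -Pa²b/L² = -(-8)·12²·4/16² = 18 kN·m
Load 3 — point force P=16 kN at a=32/3 m (b=L-a=16/3):
  R_A = Pb²(3a+b)/L³ = 16·(16/3)²·(3·(32/3)+(16/3))/16³ = 112/27 kN
  M_A = Pab²/L² = 16·(32/3)·(16/3)²/16² = 512/27 kN·m
  R_B = Pa²(a+3b)/L³ = 16·(32/3)²·((32/3)+3·(16/3))/16³ = 320/27 kN
  M_B = -Pa²b/L² = -16·(32/3)²·(16/3)/16² = -1024/27 kN·m
Load 4 — applied couple M₀=-13 kN·m at a=32/5 m (b=L-a=48/5):
  R_A = 6M₀ab/L³ = 6·(-13)·(32/5)·(48/5)/16³ = -117/100 kN
  M_A = M₀b(2a-b)/L² = (-13)·(48/5)·(2·(32/5)-(48/5))/16² = -39/25 kN·m
  R_B = -6M₀ab/L³ = -6·(-13)·(32/5)·(48/5)/16³ = 117/100 kN
  M_B = M₀a(2b-a)/L² = (-13)·(32/5)·(2·(48/5)-(32/5))/16² = -104/25 kN·m
Superposition: R_A = 21773/1350 kN, M_A = 42257/675 kN·m, R_B = 53827/1350 kN, M_B = -68098/675 kN·m

R_A = 21773/1350 kN, M_A = 42257/675 kN·m, R_B = 53827/1350 kN, M_B = -68098/675 kN·m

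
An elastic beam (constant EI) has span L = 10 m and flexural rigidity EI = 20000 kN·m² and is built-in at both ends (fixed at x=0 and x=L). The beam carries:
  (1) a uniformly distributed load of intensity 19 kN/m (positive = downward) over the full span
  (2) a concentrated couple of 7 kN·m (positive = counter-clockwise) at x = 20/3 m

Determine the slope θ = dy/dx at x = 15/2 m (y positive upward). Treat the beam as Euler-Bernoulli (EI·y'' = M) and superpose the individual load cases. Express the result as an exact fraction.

θ(15/2) = 1453/192000 rad

Load 1 — uniform load w=19 kN/m over full span:
  θ_1 = -wx(L-x)(L-2x)/(12EI) = -19·(15/2)·(10-(15/2))·(10-2·(15/2))/(12·20000) = 19/2560 rad
Load 2 — applied couple M₀=7 kN·m at a=20/3 m (b=L-a=10/3):
  θ_2 = (R_Ax²/2 - M_Ax - M₀(x-a))/EI  [x>a] with R_A=14/15, M_A=7/3 = ((14/15)·(15/2)²/2 - (7/3)·(15/2) - 7·((15/2)-(20/3)))/20000 = 7/48000 rad
Superposition: θ = Σ θ_i = 1453/192000 rad ≈ 0.007568 rad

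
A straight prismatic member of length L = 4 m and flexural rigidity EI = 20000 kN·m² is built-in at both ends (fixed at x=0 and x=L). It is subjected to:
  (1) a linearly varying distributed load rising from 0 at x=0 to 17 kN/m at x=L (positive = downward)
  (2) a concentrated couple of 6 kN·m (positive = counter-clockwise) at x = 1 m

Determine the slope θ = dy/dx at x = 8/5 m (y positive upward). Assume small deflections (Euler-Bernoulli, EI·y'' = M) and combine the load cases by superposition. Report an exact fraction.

Load 1 — triangular load w₀=17 kN/m (0→w₀ over full span):
  θ_1 = -w₀(2x(L-x)(L-2x)(x+2L)+x²(L-x)²)/(120LEI) = -17·(2·(8/5)·(4-(8/5))·(4-2·(8/5))·((8/5)+2·4)+(8/5)²·(4-(8/5))²)/(120·4·20000) = -51/390625 rad
Load 2 — applied couple M₀=6 kN·m at a=1 m (b=L-a=3):
  θ_2 = (R_Ax²/2 - M_Ax - M₀(x-a))/EI  [x>a] with R_A=27/16, M_A=-9/8 = ((27/16)·(8/5)²/2 - (-9/8)·(8/5) - 6·((8/5)-1))/20000 = 9/500000 rad
Superposition: θ = Σ θ_i = -1407/12500000 rad ≈ -0.000113 rad

θ(8/5) = -1407/12500000 rad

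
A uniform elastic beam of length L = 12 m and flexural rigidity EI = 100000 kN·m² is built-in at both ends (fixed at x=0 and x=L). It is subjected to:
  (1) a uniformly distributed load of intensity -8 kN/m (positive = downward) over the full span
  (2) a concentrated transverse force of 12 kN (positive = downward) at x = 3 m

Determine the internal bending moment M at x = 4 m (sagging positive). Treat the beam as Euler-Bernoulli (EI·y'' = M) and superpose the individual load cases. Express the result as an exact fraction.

Load 1 — uniform load w=-8 kN/m over full span:
  M_1 = wLx/2 - wL²/12 - wx²/2 = (-8)·12·4/2 - (-8)·12²/12 - (-8)·4²/2 = -32 kN·m
Load 2 — point force P=12 kN at a=3 m (b=L-a=9):
  M_2 = Pa²(a+3b)(L-x)/L³ - Pa²b/L²  [x>a] = 12·3²·(3+3·9)·(12-4)/12³ - 12·3²·9/12² = 33/4 kN·m
Superposition: M = Σ M_i = -95/4 kN·m ≈ -23.750000 kN·m

M(4) = -95/4 kN·m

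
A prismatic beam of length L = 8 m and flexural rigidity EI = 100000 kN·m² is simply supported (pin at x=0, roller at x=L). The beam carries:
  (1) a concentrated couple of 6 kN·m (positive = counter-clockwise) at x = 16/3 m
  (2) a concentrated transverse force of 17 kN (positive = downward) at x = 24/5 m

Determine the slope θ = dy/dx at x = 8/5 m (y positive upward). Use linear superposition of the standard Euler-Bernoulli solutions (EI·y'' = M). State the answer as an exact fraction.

θ(8/5) = -2653/4687500 rad

Load 1 — applied couple M₀=6 kN·m at a=16/3 m (b=L-a=8/3):
  θ_1 = (M₀x²/(2L)+C₁)/EI  [x≤a] with C₁=M₀(3b²-L²)/(6L)=-16/3 = (6·(8/5)²/(2·8)+(-16/3))/100000 = -41/937500 rad
Load 2 — point force P=17 kN at a=24/5 m (b=L-a=16/5):
  θ_2 = -Pb(L²-b²-3x²)/(6LEI)  [x≤a] = -17·(16/5)·(8²-(16/5)²-3·(8/5)²)/(6·8·100000) = -204/390625 rad
Superposition: θ = Σ θ_i = -2653/4687500 rad ≈ -0.000566 rad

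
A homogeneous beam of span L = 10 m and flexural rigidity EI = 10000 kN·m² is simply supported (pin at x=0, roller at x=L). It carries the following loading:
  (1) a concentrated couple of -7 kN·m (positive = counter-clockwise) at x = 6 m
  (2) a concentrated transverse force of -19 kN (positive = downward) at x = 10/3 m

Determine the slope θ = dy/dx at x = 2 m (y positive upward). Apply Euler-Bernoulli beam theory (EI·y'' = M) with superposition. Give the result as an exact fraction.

Load 1 — applied couple M₀=-7 kN·m at a=6 m (b=L-a=4):
  θ_1 = (M₀x²/(2L)+C₁)/EI  [x≤a] with C₁=M₀(3b²-L²)/(6L)=91/15 = ((-7)·2²/(2·10)+(91/15))/10000 = 7/15000 rad
Load 2 — point force P=-19 kN at a=10/3 m (b=L-a=20/3):
  θ_2 = -Pb(L²-b²-3x²)/(6LEI)  [x≤a] = -(-19)·(20/3)·(10²-(20/3)²-3·2²)/(6·10·10000) = 931/101250 rad
Superposition: θ = Σ θ_i = 3913/405000 rad ≈ 0.009662 rad

θ(2) = 3913/405000 rad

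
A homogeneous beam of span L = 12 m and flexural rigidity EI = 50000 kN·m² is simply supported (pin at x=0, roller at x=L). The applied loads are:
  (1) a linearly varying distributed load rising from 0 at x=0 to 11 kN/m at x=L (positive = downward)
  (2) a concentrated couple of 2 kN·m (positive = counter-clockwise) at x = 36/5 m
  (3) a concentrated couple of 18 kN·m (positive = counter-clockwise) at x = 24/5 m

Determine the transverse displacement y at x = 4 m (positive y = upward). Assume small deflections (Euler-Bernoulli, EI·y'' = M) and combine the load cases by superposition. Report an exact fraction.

y(4) = -3461/140625 m

Load 1 — triangular load w₀=11 kN/m (0→w₀ over full span):
  y_1 = -w₀x(7L⁴-10L²x²+3x⁴)/(360LEI) = -11·4·(7·12⁴-10·12²·4²+3·4⁴)/(360·12·50000) = -704/28125 m
Load 2 — applied couple M₀=2 kN·m at a=36/5 m (b=L-a=24/5):
  y_2 = (M₀x³/(6L)+C₁x)/EI  [x≤a] with C₁=M₀(3b²-L²)/(6L)=-52/25 = (2·4³/(6·12)+(-52/25)·4)/50000 = -92/703125 m
Load 3 — applied couple M₀=18 kN·m at a=24/5 m (b=L-a=36/5):
  y_3 = (M₀x³/(6L)+C₁x)/EI  [x≤a] with C₁=M₀(3b²-L²)/(6L)=72/25 = (18·4³/(6·12)+(72/25)·4)/50000 = 43/78125 m
Superposition: y = Σ y_i = -3461/140625 m ≈ -0.024612 m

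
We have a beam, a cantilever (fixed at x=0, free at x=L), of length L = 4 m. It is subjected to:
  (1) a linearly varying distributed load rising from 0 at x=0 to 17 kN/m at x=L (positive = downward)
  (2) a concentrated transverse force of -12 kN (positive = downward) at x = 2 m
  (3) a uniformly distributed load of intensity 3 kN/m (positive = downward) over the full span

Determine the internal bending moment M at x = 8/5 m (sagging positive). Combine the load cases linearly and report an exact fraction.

M(8/5) = -5376/125 kN·m

Load 1 — triangular load w₀=17 kN/m (0→w₀ over full span):
  M_1 = w₀Lx/2 - w₀L²/3 - w₀x³/(6L) = 17·4·(8/5)/2 - 17·4²/3 - 17·(8/5)³/(6·4) = -4896/125 kN·m
Load 2 — point force P=-12 kN at a=2 m (b=L-a=2):
  M_2 = -P(a-x)  [x≤a] = -(-12)·(2-(8/5)) = 24/5 kN·m
Load 3 — uniform load w=3 kN/m over full span:
  M_3 = -w(L-x)²/2 = -3·(4-(8/5))²/2 = -216/25 kN·m
Superposition: M = Σ M_i = -5376/125 kN·m ≈ -43.008000 kN·m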